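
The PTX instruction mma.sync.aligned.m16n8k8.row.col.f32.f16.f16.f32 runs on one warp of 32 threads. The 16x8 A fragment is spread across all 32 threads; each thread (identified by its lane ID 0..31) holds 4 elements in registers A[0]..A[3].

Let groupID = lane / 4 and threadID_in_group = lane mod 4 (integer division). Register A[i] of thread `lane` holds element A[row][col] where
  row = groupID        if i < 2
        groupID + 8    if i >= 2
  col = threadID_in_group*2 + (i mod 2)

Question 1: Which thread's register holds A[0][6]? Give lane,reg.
3,0

r=0⇒gr=0,Rb=0  c=6⇒th=3,odd=0
L=0*4+3=3  i=0*2+0=0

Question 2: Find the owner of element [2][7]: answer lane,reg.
11,1

r: 2->gid=2,r8=0  c: 7->tid=3,i&1=1
L=2*4+3=11  i=0*2+1=1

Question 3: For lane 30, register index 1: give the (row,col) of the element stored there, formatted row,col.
lane 30⇒30/4=7, 30 mod 4=2
i=1  r:7+0⇒7  c:2·2+1⇒5

7,5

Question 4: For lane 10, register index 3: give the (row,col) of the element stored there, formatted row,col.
10,5

lane 10->10/4=2, 10 mod 4=2
i=3  r:2+8->10  c:2·2+1->5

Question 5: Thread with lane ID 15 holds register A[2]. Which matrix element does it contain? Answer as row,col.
L=15=>grp=15>>2=3, tig=15&3=3
[2]=>row 3+8=11  col 3·2+0=6

11,6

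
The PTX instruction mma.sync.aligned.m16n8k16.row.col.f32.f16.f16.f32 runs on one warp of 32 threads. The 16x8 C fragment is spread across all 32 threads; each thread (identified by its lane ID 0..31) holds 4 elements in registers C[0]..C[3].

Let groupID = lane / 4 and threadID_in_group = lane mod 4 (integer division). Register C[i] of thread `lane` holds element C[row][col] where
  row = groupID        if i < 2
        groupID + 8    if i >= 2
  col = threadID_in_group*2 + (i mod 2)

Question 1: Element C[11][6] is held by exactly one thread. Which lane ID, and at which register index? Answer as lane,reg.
15,2

r:11=>grp=3,rB=1  c:6=>tig=3,lo=0
L=3*4+3=15  i=1*2+0=2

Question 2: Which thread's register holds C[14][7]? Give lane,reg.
r: 14->gid=6,r8=1  c: 7->tid=3,i&1=1
L=6*4+3=27  i=1*2+1=3

27,3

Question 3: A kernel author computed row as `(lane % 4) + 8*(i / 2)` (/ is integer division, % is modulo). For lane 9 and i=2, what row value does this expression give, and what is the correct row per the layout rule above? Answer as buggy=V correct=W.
buggy=9 correct=10

`(lane % 4) + 8*(i / 2)`[9,2]=>9
L=9=>grp=9>>2=2, tig=9&3=1
[2]=>row 2+8=10  col 1·2+0=2
row: 9 vs 10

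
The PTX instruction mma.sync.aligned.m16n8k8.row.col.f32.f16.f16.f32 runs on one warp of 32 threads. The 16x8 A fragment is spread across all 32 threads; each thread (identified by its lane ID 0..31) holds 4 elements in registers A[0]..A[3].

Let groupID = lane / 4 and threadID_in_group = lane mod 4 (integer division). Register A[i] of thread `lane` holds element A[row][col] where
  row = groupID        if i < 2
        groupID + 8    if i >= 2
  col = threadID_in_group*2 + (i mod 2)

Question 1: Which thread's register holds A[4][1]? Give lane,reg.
16,1

r=4->g=4,rb=0  c=1->t=0,b0=1
L=4*4+0=16  i=0*2+1=1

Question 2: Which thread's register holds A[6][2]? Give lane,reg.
r:6=>grp=6,rB=0  c:2=>tig=1,lo=0
L=6*4+1=25  i=0*2+0=0

25,0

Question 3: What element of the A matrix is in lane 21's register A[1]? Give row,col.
lane 21→21/4=5, 21 mod 4=1
i=1  r:5+0→5  c:2·1+1→3

5,3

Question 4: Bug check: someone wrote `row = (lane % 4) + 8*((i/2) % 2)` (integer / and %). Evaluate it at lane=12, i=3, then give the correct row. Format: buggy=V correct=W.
buggy=8 correct=11

`(lane % 4) + 8*((i/2) % 2)`[12,3]->8
12: gid=3,tid=0
[3] (3+8,0*2+1) = (11,1)
row: 8 vs 11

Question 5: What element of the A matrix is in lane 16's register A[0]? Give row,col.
16: G=4,T=0
[0] (4+0,0*2+0) = (4,0)

4,0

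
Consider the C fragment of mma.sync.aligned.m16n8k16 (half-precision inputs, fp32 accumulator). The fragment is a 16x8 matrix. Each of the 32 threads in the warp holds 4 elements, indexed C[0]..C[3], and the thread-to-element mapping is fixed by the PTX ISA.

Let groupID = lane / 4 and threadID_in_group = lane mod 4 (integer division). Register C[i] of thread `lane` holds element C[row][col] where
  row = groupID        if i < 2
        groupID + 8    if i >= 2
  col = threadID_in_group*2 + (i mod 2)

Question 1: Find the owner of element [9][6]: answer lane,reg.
r=9→G=1,rhi=1  c=6→T=3,p=0
L=1*4+3=7  i=1*2+0=2

7,2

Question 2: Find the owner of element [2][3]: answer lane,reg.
9,1

r:2=>grp=2,rB=0  c:3=>tig=1,lo=1
L=2*4+1=9  i=0*2+1=1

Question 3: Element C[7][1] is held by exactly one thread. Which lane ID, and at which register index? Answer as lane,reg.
28,1

r:7=>grp=7,rB=0  c:1=>tig=0,lo=1
L=7*4+0=28  i=0*2+1=1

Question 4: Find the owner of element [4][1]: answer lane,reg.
r: 4->gid=4,r8=0  c: 1->tid=0,i&1=1
L=4*4+0=16  i=0*2+1=1

16,1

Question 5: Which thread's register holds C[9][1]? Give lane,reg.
4,3

r=9⇒gr=1,Rb=1  c=1⇒th=0,odd=1
L=1*4+0=4  i=1*2+1=3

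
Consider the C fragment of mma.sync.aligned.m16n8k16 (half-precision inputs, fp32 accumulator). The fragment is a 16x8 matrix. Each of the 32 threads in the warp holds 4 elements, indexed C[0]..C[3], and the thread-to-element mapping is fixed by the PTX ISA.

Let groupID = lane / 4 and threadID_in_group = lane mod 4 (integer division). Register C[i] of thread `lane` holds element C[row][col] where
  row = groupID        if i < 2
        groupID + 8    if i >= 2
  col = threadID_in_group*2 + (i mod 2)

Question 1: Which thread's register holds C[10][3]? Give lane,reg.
9,3

r:10=>grp=2,rB=1  c:3=>tig=1,lo=1
L=2*4+1=9  i=1*2+1=3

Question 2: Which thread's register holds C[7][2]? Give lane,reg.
r: 7->gid=7,r8=0  c: 2->tid=1,i&1=0
L=7*4+1=29  i=0*2+0=0

29,0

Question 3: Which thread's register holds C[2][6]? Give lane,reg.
11,0

r=2→G=2,rhi=0  c=6→T=3,p=0
L=2*4+3=11  i=0*2+0=0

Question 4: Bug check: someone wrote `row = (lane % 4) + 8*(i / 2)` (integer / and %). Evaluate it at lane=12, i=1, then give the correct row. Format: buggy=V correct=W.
`(lane % 4) + 8*(i / 2)`[12,1]=>0
L=12=>grp=12>>2=3, tig=12&3=0
[1]=>row 3+0=3  col 0·2+1=1
row: 0 vs 3

buggy=0 correct=3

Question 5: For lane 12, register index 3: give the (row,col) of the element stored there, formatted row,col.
11,1

lane 12->12/4=3, 12 mod 4=0
i=3  r:3+8->11  c:2·0+1->1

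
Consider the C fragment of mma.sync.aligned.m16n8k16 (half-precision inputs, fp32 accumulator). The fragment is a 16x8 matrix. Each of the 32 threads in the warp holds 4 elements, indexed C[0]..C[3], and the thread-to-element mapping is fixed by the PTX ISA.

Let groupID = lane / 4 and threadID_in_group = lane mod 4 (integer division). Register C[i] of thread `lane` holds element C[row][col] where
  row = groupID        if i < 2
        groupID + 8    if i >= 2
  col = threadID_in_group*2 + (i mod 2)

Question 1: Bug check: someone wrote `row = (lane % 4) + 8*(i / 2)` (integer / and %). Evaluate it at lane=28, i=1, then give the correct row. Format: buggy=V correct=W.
buggy=0 correct=7

`(lane % 4) + 8*(i / 2)`[28,1]→0
lane 28→28/4=7, 28 mod 4=0
i=1  r:7+0→7  c:2·0+1→1
row: 0 vs 7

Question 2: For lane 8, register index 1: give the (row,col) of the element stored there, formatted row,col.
2,1

L=8→G=8>>2=2, T=8&3=0
[1]→row 2+0=2  col 0·2+1=1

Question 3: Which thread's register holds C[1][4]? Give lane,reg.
r=1→G=1,rhi=0  c=4→T=2,p=0
L=1*4+2=6  i=0*2+0=0

6,0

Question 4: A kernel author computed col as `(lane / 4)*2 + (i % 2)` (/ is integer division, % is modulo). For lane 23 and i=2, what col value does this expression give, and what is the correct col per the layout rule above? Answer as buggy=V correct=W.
buggy=10 correct=6

`(lane / 4)*2 + (i % 2)`[23,2]=>10
lane 23: grp=5 (23/4), tig=3 (23%4)
i=2: r=5+8=13, c=3*2+0=6
col: 10 vs 6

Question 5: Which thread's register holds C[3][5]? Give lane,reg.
14,1

r=3→G=3,rhi=0  c=5→T=2,p=1
L=3*4+2=14  i=0*2+1=1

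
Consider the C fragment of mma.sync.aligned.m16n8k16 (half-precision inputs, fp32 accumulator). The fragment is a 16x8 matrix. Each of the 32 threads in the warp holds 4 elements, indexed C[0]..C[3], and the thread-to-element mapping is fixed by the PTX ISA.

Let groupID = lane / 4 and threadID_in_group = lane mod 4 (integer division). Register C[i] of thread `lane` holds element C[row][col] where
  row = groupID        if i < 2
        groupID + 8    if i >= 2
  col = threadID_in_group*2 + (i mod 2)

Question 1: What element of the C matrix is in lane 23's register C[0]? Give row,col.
23: gid=5,tid=3
[0] (5+0,3*2+0) = (5,6)

5,6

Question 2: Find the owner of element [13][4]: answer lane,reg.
22,2

r:13=>grp=5,rB=1  c:4=>tig=2,lo=0
L=5*4+2=22  i=1*2+0=2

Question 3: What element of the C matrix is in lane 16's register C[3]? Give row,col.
16: grp=4,tig=0
[3] (4+8,0*2+1) = (12,1)

12,1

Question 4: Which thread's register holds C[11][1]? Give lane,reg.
r: 11->gid=3,r8=1  c: 1->tid=0,i&1=1
L=3*4+0=12  i=1*2+1=3

12,3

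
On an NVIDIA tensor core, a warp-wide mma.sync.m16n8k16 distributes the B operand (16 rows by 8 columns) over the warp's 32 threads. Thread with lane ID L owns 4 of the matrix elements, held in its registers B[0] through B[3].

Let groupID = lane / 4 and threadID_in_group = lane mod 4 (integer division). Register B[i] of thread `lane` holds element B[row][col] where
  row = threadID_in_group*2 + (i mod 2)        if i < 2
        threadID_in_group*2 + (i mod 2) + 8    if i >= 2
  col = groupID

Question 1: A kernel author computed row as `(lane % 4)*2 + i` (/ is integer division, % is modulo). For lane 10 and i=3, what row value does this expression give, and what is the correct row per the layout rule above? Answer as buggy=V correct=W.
buggy=7 correct=13

`(lane % 4)*2 + i`[10,3]=>7
lane 10: grp=2 (10/4), tig=2 (10%4)
i=3: r=2*2+1+8=13, c=grp=2
row: 7 vs 13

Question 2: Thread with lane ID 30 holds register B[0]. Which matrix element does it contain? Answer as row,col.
lane 30->30/4=7, 30 mod 4=2
i=0  r:2·2+0+0->4  c:7

4,7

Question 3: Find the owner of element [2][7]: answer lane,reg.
c=7->g=7  r=2->rb=0,t=1,b0=0
L=7*4+1=29  i=0*2+0=0

29,0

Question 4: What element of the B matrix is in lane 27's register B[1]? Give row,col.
7,6

lane 27: grp=6 (27/4), tig=3 (27%4)
i=1: r=3*2+1+0=7, c=grp=6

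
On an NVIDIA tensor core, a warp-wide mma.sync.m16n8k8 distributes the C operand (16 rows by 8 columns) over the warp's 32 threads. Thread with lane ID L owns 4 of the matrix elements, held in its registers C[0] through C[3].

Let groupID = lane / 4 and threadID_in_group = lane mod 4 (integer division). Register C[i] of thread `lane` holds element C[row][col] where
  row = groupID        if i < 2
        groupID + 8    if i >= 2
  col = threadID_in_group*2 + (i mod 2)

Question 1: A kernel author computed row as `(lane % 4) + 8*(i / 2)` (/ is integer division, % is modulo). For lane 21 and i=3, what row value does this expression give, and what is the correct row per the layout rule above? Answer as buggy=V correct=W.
buggy=9 correct=13

`(lane % 4) + 8*(i / 2)`[21,3]->9
lane 21->21/4=5, 21 mod 4=1
i=3  r:5+8->13  c:2·1+1->3
row: 9 vs 13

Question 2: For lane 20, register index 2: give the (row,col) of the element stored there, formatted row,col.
L=20⇒gr=20>>2=5, th=20&3=0
[2]⇒row 5+8=13  col 0·2+0=0

13,0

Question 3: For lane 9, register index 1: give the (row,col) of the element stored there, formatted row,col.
lane 9: grp=2 (9/4), tig=1 (9%4)
i=1: r=2+0=2, c=1*2+1=3

2,3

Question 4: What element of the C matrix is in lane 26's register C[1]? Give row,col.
6,5

26: grp=6,tig=2
[1] (6+0,2*2+1) = (6,5)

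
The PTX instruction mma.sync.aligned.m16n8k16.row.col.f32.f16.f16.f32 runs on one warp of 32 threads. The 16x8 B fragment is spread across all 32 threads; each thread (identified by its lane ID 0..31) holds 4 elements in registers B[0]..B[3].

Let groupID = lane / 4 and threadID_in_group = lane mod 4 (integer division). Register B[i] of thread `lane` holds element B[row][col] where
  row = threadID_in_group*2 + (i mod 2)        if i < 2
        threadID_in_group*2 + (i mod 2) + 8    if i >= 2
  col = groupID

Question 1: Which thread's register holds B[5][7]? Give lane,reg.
c: 7->gid=7  r: 5->r8=0,tid=2,i&1=1
L=7*4+2=30  i=0*2+1=1

30,1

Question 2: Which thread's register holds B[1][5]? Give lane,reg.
c: 5->gid=5  r: 1->r8=0,tid=0,i&1=1
L=5*4+0=20  i=0*2+1=1

20,1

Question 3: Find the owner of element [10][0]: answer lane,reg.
1,2

c:0=>grp=0  r:10=>rB=1,tig=1,lo=0
L=0*4+1=1  i=1*2+0=2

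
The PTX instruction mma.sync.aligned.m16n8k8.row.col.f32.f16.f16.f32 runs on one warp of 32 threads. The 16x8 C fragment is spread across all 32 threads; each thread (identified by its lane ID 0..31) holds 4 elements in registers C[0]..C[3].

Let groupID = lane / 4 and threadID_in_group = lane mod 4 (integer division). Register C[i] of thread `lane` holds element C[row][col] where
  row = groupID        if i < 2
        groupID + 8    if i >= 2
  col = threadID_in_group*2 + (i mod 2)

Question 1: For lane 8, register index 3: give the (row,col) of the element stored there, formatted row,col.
10,1

8: G=2,T=0
[3] (2+8,0*2+1) = (10,1)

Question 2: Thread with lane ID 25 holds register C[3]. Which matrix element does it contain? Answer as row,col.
L=25->g=25>>2=6, t=25&3=1
[3]->row 6+8=14  col 1·2+1=3

14,3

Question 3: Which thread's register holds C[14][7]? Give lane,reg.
r=14⇒gr=6,Rb=1  c=7⇒th=3,odd=1
L=6*4+3=27  i=1*2+1=3

27,3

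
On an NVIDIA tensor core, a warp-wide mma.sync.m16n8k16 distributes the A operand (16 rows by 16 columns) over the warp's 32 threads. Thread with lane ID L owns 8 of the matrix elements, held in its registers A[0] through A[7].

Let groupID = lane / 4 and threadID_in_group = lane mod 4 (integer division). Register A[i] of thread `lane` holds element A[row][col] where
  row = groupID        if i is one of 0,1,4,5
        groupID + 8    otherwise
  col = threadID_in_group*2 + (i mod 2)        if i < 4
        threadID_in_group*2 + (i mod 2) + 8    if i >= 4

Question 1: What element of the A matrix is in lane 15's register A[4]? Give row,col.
15: g=3,t=3
[4] (3+0,3*2+0+8) = (3,14)

3,14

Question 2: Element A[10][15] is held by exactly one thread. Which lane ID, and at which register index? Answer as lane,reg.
11,7

r=10->g=2,rb=1  c=15->cb=1,t=3,b0=1
L=2*4+3=11  i=1*4+1*2+1=7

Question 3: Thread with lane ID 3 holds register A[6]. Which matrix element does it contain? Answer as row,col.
L=3⇒gr=3>>2=0, th=3&3=3
[6]⇒row 0+8=8  col 3·2+0+8=14

8,14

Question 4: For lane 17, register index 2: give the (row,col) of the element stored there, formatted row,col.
L=17→G=17>>2=4, T=17&3=1
[2]→row 4+8=12  col 1·2+0+0=2

12,2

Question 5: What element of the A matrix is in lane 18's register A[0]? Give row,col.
18: g=4,t=2
[0] (4+0,2*2+0+0) = (4,4)

4,4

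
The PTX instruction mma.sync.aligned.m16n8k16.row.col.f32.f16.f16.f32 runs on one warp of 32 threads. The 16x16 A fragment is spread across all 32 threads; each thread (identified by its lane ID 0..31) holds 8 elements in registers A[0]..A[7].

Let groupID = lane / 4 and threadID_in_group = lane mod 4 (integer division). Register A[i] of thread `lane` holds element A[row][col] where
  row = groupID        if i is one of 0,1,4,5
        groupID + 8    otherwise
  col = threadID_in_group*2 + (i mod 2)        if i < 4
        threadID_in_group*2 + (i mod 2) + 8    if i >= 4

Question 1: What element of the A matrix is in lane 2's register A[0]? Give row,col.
0,4

L=2->gid=2>>2=0, tid=2&3=2
[0]->row 0+0=0  col 2·2+0+0=4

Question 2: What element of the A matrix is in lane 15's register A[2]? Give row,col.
lane 15: grp=3 (15/4), tig=3 (15%4)
i=2: r=3+8=11, c=3*2+0+0=6

11,6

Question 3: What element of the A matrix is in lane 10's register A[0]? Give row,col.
2,4

10: G=2,T=2
[0] (2+0,2*2+0+0) = (2,4)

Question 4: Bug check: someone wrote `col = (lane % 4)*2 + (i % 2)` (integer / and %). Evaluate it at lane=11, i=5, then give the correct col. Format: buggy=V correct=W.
buggy=7 correct=15

`(lane % 4)*2 + (i % 2)`[11,5]->7
lane 11->11/4=2, 11 mod 4=3
i=5  r:2+0->2  c:2·3+1+8->15
col: 7 vs 15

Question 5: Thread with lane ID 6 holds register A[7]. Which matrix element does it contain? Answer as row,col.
9,13

lane 6: gr=1 (6/4), th=2 (6%4)
i=7: r=1+8=9, c=2*2+1+8=13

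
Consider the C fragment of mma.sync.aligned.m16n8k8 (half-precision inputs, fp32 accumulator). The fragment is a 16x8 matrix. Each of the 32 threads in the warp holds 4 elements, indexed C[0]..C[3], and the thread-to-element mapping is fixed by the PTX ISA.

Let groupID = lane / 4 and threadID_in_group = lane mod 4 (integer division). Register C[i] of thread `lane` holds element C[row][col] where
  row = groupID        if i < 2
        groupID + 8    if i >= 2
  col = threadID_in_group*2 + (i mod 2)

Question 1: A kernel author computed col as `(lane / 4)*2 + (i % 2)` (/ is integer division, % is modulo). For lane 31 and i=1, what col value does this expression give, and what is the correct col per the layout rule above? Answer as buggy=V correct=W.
buggy=15 correct=7

`(lane / 4)*2 + (i % 2)`[31,1]->15
L=31->g=31>>2=7, t=31&3=3
[1]->row 7+0=7  col 3·2+1=7
col: 15 vs 7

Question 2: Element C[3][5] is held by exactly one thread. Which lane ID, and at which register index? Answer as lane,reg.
14,1

r=3→G=3,rhi=0  c=5→T=2,p=1
L=3*4+2=14  i=0*2+1=1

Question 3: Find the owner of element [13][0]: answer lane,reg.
r: 13->gid=5,r8=1  c: 0->tid=0,i&1=0
L=5*4+0=20  i=1*2+0=2

20,2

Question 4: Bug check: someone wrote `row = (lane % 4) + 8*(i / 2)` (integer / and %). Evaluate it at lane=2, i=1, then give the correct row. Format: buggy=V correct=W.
`(lane % 4) + 8*(i / 2)`[2,1]=>2
L=2=>grp=2>>2=0, tig=2&3=2
[1]=>row 0+0=0  col 2·2+1=5
row: 2 vs 0

buggy=2 correct=0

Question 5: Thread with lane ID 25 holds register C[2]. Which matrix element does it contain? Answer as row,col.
25: g=6,t=1
[2] (6+8,1*2+0) = (14,2)

14,2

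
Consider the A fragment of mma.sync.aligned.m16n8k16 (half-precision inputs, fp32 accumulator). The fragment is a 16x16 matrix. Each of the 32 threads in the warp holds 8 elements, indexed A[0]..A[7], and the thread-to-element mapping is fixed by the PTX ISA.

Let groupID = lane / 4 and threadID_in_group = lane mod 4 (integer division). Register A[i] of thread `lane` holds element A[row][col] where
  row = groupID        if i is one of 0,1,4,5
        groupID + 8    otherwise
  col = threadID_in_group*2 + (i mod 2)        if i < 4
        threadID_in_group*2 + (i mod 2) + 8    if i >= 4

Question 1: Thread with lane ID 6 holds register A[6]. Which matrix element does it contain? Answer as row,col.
lane 6: gid=1 (6/4), tid=2 (6%4)
i=6: r=1+8=9, c=2*2+0+8=12

9,12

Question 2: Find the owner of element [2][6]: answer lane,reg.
11,0

r: 2->gid=2,r8=0  c: 6->c8=0,tid=3,i&1=0
L=2*4+3=11  i=0*4+0*2+0=0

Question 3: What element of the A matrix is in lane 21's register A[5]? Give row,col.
5,11

21: gr=5,th=1
[5] (5+0,1*2+1+8) = (5,11)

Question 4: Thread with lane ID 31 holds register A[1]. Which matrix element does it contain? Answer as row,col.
7,7

L=31→G=31>>2=7, T=31&3=3
[1]→row 7+0=7  col 3·2+1+0=7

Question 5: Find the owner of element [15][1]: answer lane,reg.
28,3

r=15⇒gr=7,Rb=1  c=1⇒Cb=0,th=0,odd=1
L=7*4+0=28  i=0*4+1*2+1=3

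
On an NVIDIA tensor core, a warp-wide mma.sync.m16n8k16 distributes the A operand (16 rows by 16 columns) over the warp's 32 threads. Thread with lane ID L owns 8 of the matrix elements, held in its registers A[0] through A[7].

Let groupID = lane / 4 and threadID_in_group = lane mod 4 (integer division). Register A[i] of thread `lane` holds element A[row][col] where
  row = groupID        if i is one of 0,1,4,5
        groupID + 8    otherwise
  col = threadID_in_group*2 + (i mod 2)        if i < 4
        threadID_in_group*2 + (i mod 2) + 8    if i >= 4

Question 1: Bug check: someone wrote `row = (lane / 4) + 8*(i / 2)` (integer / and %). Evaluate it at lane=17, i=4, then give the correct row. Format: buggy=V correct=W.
buggy=20 correct=4

`(lane / 4) + 8*(i / 2)`[17,4]⇒20
lane 17⇒17/4=4, 17 mod 4=1
i=4  r:4+0⇒4  c:2·1+0+8⇒10
row: 20 vs 4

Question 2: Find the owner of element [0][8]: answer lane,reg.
r=0⇒gr=0,Rb=0  c=8⇒Cb=1,th=0,odd=0
L=0*4+0=0  i=1*4+0*2+0=4

0,4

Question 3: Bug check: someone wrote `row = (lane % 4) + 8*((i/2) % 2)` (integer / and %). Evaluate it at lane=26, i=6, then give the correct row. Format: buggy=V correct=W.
`(lane % 4) + 8*((i/2) % 2)`[26,6]->10
L=26->gid=26>>2=6, tid=26&3=2
[6]->row 6+8=14  col 2·2+0+8=12
row: 10 vs 14

buggy=10 correct=14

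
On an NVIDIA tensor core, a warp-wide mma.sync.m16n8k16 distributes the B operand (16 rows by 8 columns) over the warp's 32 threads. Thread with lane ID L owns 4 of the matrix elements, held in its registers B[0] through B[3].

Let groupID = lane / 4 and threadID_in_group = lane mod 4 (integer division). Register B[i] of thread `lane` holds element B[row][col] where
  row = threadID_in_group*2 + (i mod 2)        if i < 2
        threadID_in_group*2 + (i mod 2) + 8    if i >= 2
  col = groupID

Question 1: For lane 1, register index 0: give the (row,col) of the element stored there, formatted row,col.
2,0

L=1→G=1>>2=0, T=1&3=1
[0]→row 1·2+0+0=2  col G=0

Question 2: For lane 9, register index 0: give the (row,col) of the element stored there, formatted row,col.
L=9→G=9>>2=2, T=9&3=1
[0]→row 1·2+0+0=2  col G=2

2,2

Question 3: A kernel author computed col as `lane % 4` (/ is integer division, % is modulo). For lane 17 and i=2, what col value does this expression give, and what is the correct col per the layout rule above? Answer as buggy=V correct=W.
`lane % 4`[17,2]->1
L=17->gid=17>>2=4, tid=17&3=1
[2]->row 1·2+0+8=10  col gid=4
col: 1 vs 4

buggy=1 correct=4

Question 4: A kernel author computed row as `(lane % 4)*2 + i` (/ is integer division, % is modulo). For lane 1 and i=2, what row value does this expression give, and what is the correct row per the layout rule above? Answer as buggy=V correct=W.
`(lane % 4)*2 + i`[1,2]=>4
L=1=>grp=1>>2=0, tig=1&3=1
[2]=>row 1·2+0+8=10  col grp=0
row: 4 vs 10

buggy=4 correct=10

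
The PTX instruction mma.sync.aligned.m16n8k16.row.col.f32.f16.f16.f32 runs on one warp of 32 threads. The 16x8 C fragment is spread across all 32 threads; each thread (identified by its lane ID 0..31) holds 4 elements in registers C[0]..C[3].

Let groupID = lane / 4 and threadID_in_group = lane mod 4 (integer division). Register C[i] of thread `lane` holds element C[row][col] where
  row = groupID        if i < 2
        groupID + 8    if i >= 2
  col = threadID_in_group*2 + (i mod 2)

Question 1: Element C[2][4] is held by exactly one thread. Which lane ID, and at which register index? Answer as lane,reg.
10,0

r=2⇒gr=2,Rb=0  c=4⇒th=2,odd=0
L=2*4+2=10  i=0*2+0=0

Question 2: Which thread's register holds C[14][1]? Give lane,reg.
r: 14->gid=6,r8=1  c: 1->tid=0,i&1=1
L=6*4+0=24  i=1*2+1=3

24,3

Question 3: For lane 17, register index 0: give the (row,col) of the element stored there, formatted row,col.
4,2

L=17→G=17>>2=4, T=17&3=1
[0]→row 4+0=4  col 1·2+0=2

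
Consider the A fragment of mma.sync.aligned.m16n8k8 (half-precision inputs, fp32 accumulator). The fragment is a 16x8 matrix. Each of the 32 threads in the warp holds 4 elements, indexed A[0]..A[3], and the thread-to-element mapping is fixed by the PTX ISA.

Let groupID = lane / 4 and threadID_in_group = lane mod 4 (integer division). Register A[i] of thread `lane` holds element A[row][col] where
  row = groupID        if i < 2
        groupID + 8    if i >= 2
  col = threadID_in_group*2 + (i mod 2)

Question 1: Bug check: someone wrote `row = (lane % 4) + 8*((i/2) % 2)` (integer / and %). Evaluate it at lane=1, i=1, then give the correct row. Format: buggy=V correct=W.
`(lane % 4) + 8*((i/2) % 2)`[1,1]→1
L=1→G=1>>2=0, T=1&3=1
[1]→row 0+0=0  col 1·2+1=3
row: 1 vs 0

buggy=1 correct=0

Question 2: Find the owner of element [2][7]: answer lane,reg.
r=2→G=2,rhi=0  c=7→T=3,p=1
L=2*4+3=11  i=0*2+1=1

11,1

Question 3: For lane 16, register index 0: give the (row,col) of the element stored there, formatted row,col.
4,0

lane 16: g=4 (16/4), t=0 (16%4)
i=0: r=4+0=4, c=0*2+0=0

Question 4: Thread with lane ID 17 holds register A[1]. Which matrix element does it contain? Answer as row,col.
4,3

lane 17: G=4 (17/4), T=1 (17%4)
i=1: r=4+0=4, c=1*2+1=3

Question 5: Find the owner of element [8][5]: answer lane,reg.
r:8=>grp=0,rB=1  c:5=>tig=2,lo=1
L=0*4+2=2  i=1*2+1=3

2,3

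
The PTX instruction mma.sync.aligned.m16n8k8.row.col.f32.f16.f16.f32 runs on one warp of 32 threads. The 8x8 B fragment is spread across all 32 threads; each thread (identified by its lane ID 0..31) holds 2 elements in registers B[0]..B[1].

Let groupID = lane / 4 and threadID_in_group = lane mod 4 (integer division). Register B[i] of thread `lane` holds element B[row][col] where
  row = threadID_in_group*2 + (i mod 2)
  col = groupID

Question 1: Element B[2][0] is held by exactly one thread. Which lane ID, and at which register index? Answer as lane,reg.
1,0

c: 0->gid=0  r: 2->tid=1,i&1=0
L=0*4+1=1  i=0=0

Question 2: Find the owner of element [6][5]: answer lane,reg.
23,0

c=5⇒gr=5  r=6⇒th=3,odd=0
L=5*4+3=23  i=0=0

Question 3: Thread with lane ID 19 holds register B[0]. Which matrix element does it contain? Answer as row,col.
6,4

L=19⇒gr=19>>2=4, th=19&3=3
[0]⇒row 3·2+0=6  col gr=4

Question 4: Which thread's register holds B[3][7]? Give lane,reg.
29,1

c:7=>grp=7  r:3=>tig=1,lo=1
L=7*4+1=29  i=1=1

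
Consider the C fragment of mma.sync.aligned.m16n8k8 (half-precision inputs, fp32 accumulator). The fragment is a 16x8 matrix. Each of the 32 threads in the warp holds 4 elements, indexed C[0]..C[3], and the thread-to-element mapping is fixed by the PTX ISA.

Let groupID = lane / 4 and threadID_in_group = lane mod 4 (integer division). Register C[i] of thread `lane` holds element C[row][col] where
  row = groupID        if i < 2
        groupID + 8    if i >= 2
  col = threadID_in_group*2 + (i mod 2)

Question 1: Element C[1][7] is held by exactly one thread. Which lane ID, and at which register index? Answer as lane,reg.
7,1

r: 1->gid=1,r8=0  c: 7->tid=3,i&1=1
L=1*4+3=7  i=0*2+1=1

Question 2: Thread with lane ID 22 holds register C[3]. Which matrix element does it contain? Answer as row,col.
22: G=5,T=2
[3] (5+8,2*2+1) = (13,5)

13,5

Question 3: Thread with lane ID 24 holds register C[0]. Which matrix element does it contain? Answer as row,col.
L=24→G=24>>2=6, T=24&3=0
[0]→row 6+0=6  col 0·2+0=0

6,0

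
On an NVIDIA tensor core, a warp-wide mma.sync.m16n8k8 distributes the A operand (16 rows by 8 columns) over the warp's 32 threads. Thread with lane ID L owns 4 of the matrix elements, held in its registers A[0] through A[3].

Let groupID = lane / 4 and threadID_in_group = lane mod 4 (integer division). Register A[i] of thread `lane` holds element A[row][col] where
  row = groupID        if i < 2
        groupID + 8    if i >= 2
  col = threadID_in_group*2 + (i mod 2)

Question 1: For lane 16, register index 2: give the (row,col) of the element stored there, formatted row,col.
12,0

lane 16⇒16/4=4, 16 mod 4=0
i=2  r:4+8⇒12  c:2·0+0⇒0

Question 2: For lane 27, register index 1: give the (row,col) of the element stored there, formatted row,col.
6,7

27: g=6,t=3
[1] (6+0,3*2+1) = (6,7)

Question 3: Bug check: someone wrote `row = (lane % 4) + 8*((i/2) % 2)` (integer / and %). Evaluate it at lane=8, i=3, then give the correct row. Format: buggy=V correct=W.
buggy=8 correct=10

`(lane % 4) + 8*((i/2) % 2)`[8,3]->8
8: gid=2,tid=0
[3] (2+8,0*2+1) = (10,1)
row: 8 vs 10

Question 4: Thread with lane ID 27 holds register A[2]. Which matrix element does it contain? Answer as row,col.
lane 27⇒27/4=6, 27 mod 4=3
i=2  r:6+8⇒14  c:2·3+0⇒6

14,6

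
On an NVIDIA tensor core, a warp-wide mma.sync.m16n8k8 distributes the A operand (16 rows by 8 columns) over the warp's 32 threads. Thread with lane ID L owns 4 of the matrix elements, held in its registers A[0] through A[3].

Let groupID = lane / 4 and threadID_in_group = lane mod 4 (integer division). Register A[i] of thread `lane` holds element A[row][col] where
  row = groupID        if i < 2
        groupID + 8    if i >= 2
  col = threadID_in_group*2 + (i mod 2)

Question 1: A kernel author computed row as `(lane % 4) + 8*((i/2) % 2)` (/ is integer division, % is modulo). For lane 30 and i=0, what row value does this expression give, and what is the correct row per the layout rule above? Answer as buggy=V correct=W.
buggy=2 correct=7

`(lane % 4) + 8*((i/2) % 2)`[30,0]=>2
30: grp=7,tig=2
[0] (7+0,2*2+0) = (7,4)
row: 2 vs 7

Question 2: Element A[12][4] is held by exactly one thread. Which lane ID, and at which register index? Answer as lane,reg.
18,2

r=12⇒gr=4,Rb=1  c=4⇒th=2,odd=0
L=4*4+2=18  i=1*2+0=2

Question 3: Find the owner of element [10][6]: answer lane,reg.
r: 10->gid=2,r8=1  c: 6->tid=3,i&1=0
L=2*4+3=11  i=1*2+0=2

11,2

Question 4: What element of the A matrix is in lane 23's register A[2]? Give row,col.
lane 23→23/4=5, 23 mod 4=3
i=2  r:5+8→13  c:2·3+0→6

13,6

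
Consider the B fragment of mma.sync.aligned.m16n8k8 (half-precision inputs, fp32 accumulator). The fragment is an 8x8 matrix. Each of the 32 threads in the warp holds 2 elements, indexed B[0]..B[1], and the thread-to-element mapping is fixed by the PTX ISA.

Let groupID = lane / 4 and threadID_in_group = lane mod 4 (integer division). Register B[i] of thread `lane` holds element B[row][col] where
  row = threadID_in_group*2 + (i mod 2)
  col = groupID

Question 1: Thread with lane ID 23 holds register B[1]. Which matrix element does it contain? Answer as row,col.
lane 23->23/4=5, 23 mod 4=3
i=1  r:2·3+1->7  c:5

7,5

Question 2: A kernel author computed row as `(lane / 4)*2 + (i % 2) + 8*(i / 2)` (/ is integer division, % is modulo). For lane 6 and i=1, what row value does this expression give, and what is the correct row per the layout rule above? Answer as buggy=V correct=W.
`(lane / 4)*2 + (i % 2) + 8*(i / 2)`[6,1]⇒3
6: gr=1,th=2
[1] (2*2+1,1) = (5,1)
row: 3 vs 5

buggy=3 correct=5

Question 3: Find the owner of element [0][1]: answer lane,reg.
4,0

c: 1->gid=1  r: 0->tid=0,i&1=0
L=1*4+0=4  i=0=0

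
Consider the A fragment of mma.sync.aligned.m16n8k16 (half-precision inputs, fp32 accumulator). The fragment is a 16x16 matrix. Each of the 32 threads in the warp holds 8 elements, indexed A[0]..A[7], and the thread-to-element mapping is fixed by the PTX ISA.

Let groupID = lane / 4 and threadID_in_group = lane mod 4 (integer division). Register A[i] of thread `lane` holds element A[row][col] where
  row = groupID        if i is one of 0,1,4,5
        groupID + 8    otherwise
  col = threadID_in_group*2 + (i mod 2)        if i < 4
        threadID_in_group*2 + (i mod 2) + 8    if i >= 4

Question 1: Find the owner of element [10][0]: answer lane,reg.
r=10→G=2,rhi=1  c=0→chi=0,T=0,p=0
L=2*4+0=8  i=0*4+1*2+0=2

8,2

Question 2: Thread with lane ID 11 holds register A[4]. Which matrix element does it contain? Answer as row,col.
2,14

lane 11->11/4=2, 11 mod 4=3
i=4  r:2+0->2  c:2·3+0+8->14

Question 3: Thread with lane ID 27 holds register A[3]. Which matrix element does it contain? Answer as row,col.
27: grp=6,tig=3
[3] (6+8,3*2+1+0) = (14,7)

14,7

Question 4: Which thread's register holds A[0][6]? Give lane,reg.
3,0

r=0→G=0,rhi=0  c=6→chi=0,T=3,p=0
L=0*4+3=3  i=0*4+0*2+0=0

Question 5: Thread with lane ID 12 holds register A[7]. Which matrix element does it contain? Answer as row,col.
11,9

L=12→G=12>>2=3, T=12&3=0
[7]→row 3+8=11  col 0·2+1+8=9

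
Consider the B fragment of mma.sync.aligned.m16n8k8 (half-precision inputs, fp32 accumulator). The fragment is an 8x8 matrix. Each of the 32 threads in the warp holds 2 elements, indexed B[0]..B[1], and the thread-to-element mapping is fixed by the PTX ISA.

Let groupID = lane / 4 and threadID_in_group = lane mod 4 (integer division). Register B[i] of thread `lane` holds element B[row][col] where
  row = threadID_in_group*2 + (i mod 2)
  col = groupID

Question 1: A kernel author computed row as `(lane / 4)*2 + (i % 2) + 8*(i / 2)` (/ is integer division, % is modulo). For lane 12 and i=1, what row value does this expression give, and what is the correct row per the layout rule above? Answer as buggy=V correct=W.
`(lane / 4)*2 + (i % 2) + 8*(i / 2)`[12,1]⇒7
lane 12: gr=3 (12/4), th=0 (12%4)
i=1: r=0*2+1=1, c=gr=3
row: 7 vs 1

buggy=7 correct=1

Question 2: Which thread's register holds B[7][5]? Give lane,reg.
c=5→G=5  r=7→T=3,p=1
L=5*4+3=23  i=1=1

23,1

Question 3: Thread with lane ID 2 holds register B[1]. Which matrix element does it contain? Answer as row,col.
5,0

L=2⇒gr=2>>2=0, th=2&3=2
[1]⇒row 2·2+1=5  col gr=0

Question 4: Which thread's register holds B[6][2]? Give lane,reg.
11,0

c: 2->gid=2  r: 6->tid=3,i&1=0
L=2*4+3=11  i=0=0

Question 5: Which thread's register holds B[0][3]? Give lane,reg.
c: 3->gid=3  r: 0->tid=0,i&1=0
L=3*4+0=12  i=0=0

12,0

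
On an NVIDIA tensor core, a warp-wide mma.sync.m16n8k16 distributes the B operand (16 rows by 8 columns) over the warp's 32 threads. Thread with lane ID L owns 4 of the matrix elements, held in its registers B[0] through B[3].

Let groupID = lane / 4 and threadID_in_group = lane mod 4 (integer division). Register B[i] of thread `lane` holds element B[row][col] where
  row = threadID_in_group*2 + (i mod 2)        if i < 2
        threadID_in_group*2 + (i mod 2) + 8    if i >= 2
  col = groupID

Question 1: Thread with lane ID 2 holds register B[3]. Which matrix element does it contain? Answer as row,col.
13,0

lane 2: gid=0 (2/4), tid=2 (2%4)
i=3: r=2*2+1+8=13, c=gid=0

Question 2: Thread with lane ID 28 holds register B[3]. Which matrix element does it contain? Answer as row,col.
9,7

28: g=7,t=0
[3] (0*2+1+8,7) = (9,7)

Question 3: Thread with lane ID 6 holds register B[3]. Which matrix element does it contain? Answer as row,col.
lane 6: g=1 (6/4), t=2 (6%4)
i=3: r=2*2+1+8=13, c=g=1

13,1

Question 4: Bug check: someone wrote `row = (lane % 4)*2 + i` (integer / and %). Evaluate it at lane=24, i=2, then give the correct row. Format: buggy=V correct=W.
`(lane % 4)*2 + i`[24,2]⇒2
24: gr=6,th=0
[2] (0*2+0+8,6) = (8,6)
row: 2 vs 8

buggy=2 correct=8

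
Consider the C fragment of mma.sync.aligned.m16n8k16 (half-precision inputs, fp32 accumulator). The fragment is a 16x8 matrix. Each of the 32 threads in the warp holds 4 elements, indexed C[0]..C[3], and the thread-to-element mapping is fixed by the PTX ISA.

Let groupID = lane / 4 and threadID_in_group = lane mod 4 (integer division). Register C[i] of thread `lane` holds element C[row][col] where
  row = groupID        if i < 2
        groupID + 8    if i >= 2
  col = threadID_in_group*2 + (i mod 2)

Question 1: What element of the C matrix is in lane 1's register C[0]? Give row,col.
L=1->g=1>>2=0, t=1&3=1
[0]->row 0+0=0  col 1·2+0=2

0,2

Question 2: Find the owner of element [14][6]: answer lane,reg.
27,2

r=14->g=6,rb=1  c=6->t=3,b0=0
L=6*4+3=27  i=1*2+0=2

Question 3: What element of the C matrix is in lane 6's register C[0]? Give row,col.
lane 6: gid=1 (6/4), tid=2 (6%4)
i=0: r=1+0=1, c=2*2+0=4

1,4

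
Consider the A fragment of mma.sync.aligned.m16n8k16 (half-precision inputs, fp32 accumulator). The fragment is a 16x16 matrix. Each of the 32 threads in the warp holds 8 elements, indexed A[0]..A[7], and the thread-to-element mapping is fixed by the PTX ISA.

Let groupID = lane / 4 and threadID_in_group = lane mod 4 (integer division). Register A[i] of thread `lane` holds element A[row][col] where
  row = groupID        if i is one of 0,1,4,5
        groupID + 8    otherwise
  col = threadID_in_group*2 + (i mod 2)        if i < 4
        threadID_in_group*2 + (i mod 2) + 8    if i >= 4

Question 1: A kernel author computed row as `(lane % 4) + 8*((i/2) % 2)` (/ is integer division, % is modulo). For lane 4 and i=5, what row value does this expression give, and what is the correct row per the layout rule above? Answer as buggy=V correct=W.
`(lane % 4) + 8*((i/2) % 2)`[4,5]⇒0
lane 4: gr=1 (4/4), th=0 (4%4)
i=5: r=1+0=1, c=0*2+1+8=9
row: 0 vs 1

buggy=0 correct=1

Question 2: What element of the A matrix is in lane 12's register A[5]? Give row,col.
3,9

lane 12=>12/4=3, 12 mod 4=0
i=5  r:3+0=>3  c:2·0+1+8=>9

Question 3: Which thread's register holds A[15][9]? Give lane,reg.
28,7

r=15→G=7,rhi=1  c=9→chi=1,T=0,p=1
L=7*4+0=28  i=1*4+1*2+1=7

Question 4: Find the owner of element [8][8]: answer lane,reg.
0,6

r: 8->gid=0,r8=1  c: 8->c8=1,tid=0,i&1=0
L=0*4+0=0  i=1*4+1*2+0=6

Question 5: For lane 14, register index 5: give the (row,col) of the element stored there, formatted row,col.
3,13

lane 14: grp=3 (14/4), tig=2 (14%4)
i=5: r=3+0=3, c=2*2+1+8=13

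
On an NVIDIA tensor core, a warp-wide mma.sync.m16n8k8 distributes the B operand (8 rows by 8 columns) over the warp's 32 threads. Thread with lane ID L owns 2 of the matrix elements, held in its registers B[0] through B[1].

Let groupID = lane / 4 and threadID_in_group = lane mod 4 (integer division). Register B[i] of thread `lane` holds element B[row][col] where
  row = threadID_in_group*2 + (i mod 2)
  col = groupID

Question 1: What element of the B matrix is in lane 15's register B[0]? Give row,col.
15: g=3,t=3
[0] (3*2+0,3) = (6,3)

6,3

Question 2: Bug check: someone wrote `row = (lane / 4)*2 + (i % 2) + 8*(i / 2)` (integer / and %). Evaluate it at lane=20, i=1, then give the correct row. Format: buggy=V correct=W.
buggy=11 correct=1

`(lane / 4)*2 + (i % 2) + 8*(i / 2)`[20,1]→11
L=20→G=20>>2=5, T=20&3=0
[1]→row 0·2+1=1  col G=5
row: 11 vs 1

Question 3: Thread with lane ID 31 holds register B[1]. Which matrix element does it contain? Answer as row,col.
7,7

L=31->g=31>>2=7, t=31&3=3
[1]->row 3·2+1=7  col g=7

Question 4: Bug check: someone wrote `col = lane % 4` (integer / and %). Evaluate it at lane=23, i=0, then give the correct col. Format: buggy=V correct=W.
`lane % 4`[23,0]->3
L=23->g=23>>2=5, t=23&3=3
[0]->row 3·2+0=6  col g=5
col: 3 vs 5

buggy=3 correct=5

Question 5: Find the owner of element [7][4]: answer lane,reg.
c:4=>grp=4  r:7=>tig=3,lo=1
L=4*4+3=19  i=1=1

19,1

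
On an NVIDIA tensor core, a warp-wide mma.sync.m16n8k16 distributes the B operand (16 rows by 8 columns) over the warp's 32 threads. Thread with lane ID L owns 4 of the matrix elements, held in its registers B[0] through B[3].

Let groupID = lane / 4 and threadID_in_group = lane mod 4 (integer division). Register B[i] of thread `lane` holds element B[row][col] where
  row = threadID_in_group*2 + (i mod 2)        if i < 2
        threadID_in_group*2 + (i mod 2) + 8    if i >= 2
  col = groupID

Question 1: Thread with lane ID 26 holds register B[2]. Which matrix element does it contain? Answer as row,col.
12,6

L=26→G=26>>2=6, T=26&3=2
[2]→row 2·2+0+8=12  col G=6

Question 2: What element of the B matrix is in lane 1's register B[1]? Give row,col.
3,0

1: g=0,t=1
[1] (1*2+1+0,0) = (3,0)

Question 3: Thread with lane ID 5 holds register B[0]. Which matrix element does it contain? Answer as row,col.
2,1

lane 5->5/4=1, 5 mod 4=1
i=0  r:2·1+0+0->2  c:1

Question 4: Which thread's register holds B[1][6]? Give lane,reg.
24,1

c=6→G=6  r=1→rhi=0,T=0,p=1
L=6*4+0=24  i=0*2+1=1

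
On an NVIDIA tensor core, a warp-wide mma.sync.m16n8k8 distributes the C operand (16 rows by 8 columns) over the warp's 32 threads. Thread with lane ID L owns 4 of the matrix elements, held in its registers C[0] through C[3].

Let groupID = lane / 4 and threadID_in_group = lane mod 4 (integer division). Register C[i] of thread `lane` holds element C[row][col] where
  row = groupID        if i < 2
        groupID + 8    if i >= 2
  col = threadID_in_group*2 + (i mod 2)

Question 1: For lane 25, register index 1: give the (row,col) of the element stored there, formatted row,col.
6,3

lane 25->25/4=6, 25 mod 4=1
i=1  r:6+0->6  c:2·1+1->3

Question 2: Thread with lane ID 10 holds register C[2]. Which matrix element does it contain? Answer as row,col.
lane 10->10/4=2, 10 mod 4=2
i=2  r:2+8->10  c:2·2+0->4

10,4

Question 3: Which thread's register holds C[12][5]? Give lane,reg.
18,3

r=12⇒gr=4,Rb=1  c=5⇒th=2,odd=1
L=4*4+2=18  i=1*2+1=3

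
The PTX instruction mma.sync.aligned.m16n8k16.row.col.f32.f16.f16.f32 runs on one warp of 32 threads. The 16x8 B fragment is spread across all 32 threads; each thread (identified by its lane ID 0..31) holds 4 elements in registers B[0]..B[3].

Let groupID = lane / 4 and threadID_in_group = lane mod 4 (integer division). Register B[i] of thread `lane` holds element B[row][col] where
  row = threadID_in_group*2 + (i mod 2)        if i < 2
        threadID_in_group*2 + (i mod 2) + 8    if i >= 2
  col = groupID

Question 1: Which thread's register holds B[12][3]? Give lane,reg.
14,2

c:3=>grp=3  r:12=>rB=1,tig=2,lo=0
L=3*4+2=14  i=1*2+0=2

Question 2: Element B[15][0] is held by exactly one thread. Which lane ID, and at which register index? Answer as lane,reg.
c=0->g=0  r=15->rb=1,t=3,b0=1
L=0*4+3=3  i=1*2+1=3

3,3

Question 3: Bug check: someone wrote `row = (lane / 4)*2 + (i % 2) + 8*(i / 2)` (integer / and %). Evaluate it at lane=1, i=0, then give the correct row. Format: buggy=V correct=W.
`(lane / 4)*2 + (i % 2) + 8*(i / 2)`[1,0]→0
1: G=0,T=1
[0] (1*2+0+0,0) = (2,0)
row: 0 vs 2

buggy=0 correct=2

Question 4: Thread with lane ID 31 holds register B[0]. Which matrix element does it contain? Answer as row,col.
L=31->gid=31>>2=7, tid=31&3=3
[0]->row 3·2+0+0=6  col gid=7

6,7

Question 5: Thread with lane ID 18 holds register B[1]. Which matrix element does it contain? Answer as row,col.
18: gr=4,th=2
[1] (2*2+1+0,4) = (5,4)

5,4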